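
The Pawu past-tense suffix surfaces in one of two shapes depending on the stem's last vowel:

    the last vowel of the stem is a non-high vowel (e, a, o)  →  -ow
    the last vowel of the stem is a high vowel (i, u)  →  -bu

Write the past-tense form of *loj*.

lojow

Since the last vowel of *loj* is /o/ (a non-high vowel), it takes -ow, giving *lojow*.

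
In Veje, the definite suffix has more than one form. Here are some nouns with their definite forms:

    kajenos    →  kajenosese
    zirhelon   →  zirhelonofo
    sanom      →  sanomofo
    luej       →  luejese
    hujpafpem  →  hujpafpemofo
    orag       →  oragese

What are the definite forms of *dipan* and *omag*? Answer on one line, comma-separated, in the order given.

The pattern is nasality of the final consonant: -ofo when the stem ends in a nasal (*zirhelon*, *sanom*, *hujpafpem*); -ese when the stem ends in a non-nasal consonant (*kajenos*, *luej*, *orag*).
The final consonant of *dipan* is /n/, which is a nasal, so the suffix is -ofo, giving *dipanofo*.
*omag*: final consonant = /g/, non-nasal → -ese → *omagese*.

dipanofo, omagese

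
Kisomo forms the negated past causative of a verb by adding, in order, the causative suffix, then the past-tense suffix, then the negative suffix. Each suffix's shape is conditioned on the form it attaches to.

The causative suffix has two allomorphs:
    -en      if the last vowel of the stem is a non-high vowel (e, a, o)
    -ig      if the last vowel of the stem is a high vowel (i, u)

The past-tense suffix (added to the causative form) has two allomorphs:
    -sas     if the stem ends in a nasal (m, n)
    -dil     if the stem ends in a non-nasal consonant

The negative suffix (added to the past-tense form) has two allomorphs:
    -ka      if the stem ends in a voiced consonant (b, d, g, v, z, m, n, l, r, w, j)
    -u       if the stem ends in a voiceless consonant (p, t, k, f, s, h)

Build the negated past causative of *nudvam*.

nudvamensasu

*nudvam* — last vowel /a/ (a non-high vowel) → -en → *nudvamen*.
The causative form *nudvamen* — final consonant /n/ (a nasal) → -sas → *nudvamensas*.
The final consonant of the past-tense form *nudvamensas* is /s/, which is voiceless, so the negative suffix is -u, giving *nudvamensasu*.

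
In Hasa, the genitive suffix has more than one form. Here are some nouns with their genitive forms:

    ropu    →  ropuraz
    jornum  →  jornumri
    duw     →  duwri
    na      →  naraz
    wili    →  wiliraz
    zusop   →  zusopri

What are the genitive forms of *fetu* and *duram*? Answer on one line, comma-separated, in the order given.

feturaz, duramri

The pattern is consonant vs. vowel: -ri when the stem ends in a consonant (*jornum*, *duw*, *zusop*); -raz when the stem ends in a vowel (*ropu*, *na*, *wili*).
*fetu*: final sound = /u/, a vowel → -raz → *feturaz*.
*duram* — final sound /m/ (a consonant) → -ri → *duramri*.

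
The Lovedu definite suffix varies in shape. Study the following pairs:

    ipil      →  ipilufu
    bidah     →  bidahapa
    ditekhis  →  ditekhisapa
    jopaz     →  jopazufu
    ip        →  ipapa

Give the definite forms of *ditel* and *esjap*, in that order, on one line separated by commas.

ditelufu, esjapapa

Looking at the final consonant of each stem: -apa when the stem ends in a voiceless consonant (*bidah*, *ditekhis*, *ip*); -ufu when the stem ends in a voiced consonant (*ipil*, *jopaz*).
*ditel*: final consonant = /l/, voiced → -ufu → *ditelufu*.
*esjap* — final consonant /p/ (voiceless) → -apa → *esjapapa*.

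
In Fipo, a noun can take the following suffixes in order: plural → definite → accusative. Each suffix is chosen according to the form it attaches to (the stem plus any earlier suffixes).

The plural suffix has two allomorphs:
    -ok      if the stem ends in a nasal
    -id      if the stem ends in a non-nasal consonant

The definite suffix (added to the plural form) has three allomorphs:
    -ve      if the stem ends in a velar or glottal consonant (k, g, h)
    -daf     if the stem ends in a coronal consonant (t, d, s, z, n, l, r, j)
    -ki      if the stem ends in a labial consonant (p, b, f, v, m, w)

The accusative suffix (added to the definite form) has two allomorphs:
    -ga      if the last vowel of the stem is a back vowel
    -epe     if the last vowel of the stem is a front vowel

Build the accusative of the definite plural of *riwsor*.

riwsoriddafga

*riwsor*: final consonant = /r/, non-nasal → -id → *riwsorid*.
The plural form *riwsorid* — final consonant /d/ (coronal) → -daf → *riwsoriddaf*.
The last vowel of the definite form *riwsoriddaf* is /a/, which is a back vowel, so the accusative suffix is -ga, giving *riwsoriddafga*.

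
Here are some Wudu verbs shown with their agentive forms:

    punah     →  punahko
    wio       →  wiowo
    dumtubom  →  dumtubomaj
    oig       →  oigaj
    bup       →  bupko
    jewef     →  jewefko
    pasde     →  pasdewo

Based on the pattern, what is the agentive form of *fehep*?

The pattern is voicing of the final sound: -ko when the stem ends in a voiceless consonant (*punah*, *bup*, *jewef*); -aj when the stem ends in a voiced consonant (*dumtubom*, *oig*); -wo when the stem ends in a vowel (*wio*, *pasde*).
*fehep* — final sound /p/ (a voiceless consonant) → -ko → *fehepko*.

fehepko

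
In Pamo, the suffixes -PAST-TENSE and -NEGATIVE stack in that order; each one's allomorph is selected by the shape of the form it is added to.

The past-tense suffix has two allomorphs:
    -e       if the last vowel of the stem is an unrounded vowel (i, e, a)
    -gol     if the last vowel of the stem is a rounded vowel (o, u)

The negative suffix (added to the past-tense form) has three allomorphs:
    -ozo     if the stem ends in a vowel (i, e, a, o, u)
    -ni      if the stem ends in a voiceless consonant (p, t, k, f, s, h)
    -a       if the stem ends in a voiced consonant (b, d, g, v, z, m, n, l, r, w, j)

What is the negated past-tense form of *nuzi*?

Since the last vowel of *nuzi* is /i/ (an unrounded vowel), it takes -e, giving *nuzie*.
The past-tense form *nuzie* — final sound /e/ (a vowel) → -ozo → *nuzieozo*.

nuzieozo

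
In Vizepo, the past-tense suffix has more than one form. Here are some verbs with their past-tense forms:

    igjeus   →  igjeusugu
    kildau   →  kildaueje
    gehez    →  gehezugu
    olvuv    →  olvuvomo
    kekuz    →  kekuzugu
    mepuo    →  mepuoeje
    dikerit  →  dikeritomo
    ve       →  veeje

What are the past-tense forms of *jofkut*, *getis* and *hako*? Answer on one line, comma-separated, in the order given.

The pattern is sibilance of the final sound: -ugu when the stem ends in a sibilant (*igjeus*, *gehez*, *kekuz*); -omo when the stem ends in a non-sibilant consonant (*olvuv*, *dikerit*); -eje when the stem ends in a vowel (*kildau*, *mepuo*, *ve*).
*jofkut*: final sound = /t/, a non-sibilant consonant → -omo → *jofkutomo*.
The final sound of *getis* is /s/, which is a sibilant, so the suffix is -ugu, giving *getisugu*.
*hako*: final sound = /o/, a vowel → -eje → *hakoeje*.

jofkutomo, getisugu, hakoeje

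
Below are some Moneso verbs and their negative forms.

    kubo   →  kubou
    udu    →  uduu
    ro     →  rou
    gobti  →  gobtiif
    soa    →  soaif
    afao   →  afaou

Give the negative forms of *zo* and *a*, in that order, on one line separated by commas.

zou, aif

Looking at the last vowel of each stem: -u when the last vowel of the stem is a rounded vowel (*kubo*, *udu*, *ro*, *afao*); -if when the last vowel of the stem is an unrounded vowel (*gobti*, *soa*).
Since the last vowel of *zo* is /o/ (a rounded vowel), it takes -u, giving *zou*.
The last vowel of *a* is /a/, which is an unrounded vowel, so the suffix is -if, giving *aif*.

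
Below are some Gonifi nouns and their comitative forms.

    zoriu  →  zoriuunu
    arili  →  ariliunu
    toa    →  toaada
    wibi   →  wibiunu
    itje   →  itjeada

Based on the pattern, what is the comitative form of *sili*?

The suffix is conditioned by the last vowel: -unu when the last vowel of the stem is a high vowel (*zoriu*, *arili*, *wibi*); -ada when the last vowel of the stem is a non-high vowel (*toa*, *itje*).
Since the last vowel of *sili* is /i/ (a high vowel), it takes -unu, giving *siliunu*.

siliunu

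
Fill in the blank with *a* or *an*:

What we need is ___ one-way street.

a

The indefinite article is chosen by the initial *sound* of the following word, not its spelling.
*one-way* begins with the sound /wʌ/ (*one* pronounced /wʌn/) — a consonant sound.
So the article is *a*: What we need is a one-way street.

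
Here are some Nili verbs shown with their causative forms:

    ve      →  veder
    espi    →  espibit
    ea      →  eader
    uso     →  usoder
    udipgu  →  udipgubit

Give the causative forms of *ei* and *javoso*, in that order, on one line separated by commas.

eibit, javosoder

The alternation tracks the last vowel of the stem — -bit when the last vowel of the stem is a high vowel (*espi*, *udipgu*); -der when the last vowel of the stem is a non-high vowel (*ve*, *ea*, *uso*).
Since the last vowel of *ei* is /i/ (a high vowel), it takes -bit, giving *eibit*.
*javoso*: last vowel = /o/, a non-high vowel → -der → *javosoder*.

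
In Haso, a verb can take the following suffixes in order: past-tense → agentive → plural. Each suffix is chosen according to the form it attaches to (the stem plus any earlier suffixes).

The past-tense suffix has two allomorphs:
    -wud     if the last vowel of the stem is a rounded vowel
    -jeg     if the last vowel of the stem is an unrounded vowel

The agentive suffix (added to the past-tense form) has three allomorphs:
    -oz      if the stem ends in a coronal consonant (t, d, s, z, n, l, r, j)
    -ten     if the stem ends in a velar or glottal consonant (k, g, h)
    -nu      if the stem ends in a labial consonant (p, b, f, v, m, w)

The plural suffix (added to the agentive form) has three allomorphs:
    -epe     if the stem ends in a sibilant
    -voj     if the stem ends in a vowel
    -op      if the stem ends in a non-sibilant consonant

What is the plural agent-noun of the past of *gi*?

*gi*: last vowel = /i/, an unrounded vowel → -jeg → *gijeg*.
Since the final consonant of the past-tense form *gijeg* is /g/ (velar/glottal), it takes -ten, giving *gijegten*.
The agentive form *gijegten* — final sound /n/ (a non-sibilant consonant) → -op → *gijegtenop*.

gijegtenop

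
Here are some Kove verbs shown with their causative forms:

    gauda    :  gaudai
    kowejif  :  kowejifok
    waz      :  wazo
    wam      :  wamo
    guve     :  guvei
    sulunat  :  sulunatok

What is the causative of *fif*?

The alternation tracks the final sound of the stem — -ok when the stem ends in a voiceless consonant (*kowejif*, *sulunat*); -o when the stem ends in a voiced consonant (*waz*, *wam*); -i when the stem ends in a vowel (*gauda*, *guve*).
Since the final sound of *fif* is /f/ (a voiceless consonant), it takes -ok, giving *fifok*.

fifok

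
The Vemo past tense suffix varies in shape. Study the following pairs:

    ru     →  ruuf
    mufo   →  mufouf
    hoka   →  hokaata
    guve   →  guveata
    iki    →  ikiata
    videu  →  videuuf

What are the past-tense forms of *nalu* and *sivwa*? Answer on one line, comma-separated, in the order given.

The alternation tracks the last vowel of the stem — -uf when the last vowel of the stem is a rounded vowel (*ru*, *mufo*, *videu*); -ata when the last vowel of the stem is an unrounded vowel (*hoka*, *guve*, *iki*).
The last vowel of *nalu* is /u/, which is a rounded vowel, so the suffix is -uf, giving *naluuf*.
The last vowel of *sivwa* is /a/, which is an unrounded vowel, so the suffix is -ata, giving *sivwaata*.

naluuf, sivwaata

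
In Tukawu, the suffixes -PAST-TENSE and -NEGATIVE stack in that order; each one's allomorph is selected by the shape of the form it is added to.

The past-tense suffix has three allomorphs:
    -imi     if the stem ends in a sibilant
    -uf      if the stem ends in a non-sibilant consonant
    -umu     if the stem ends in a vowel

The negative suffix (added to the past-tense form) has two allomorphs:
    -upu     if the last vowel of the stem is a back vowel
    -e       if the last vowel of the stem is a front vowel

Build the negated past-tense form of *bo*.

boumuupu

*bo*: final sound = /o/, a vowel → -umu → *boumu*.
Since the last vowel of the past-tense form *boumu* is /u/ (a back vowel), it takes -upu, giving *boumuupu*.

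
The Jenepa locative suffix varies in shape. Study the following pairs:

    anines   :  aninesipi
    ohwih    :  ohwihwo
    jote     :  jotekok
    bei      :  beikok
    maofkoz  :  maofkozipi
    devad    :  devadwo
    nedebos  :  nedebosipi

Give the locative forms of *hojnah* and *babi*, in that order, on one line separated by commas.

The suffix is conditioned by the final sound: -ipi when the stem ends in a sibilant (*anines*, *maofkoz*, *nedebos*); -wo when the stem ends in a non-sibilant consonant (*ohwih*, *devad*); -kok when the stem ends in a vowel (*jote*, *bei*).
The final sound of *hojnah* is /h/, which is a non-sibilant consonant, so the suffix is -wo, giving *hojnahwo*.
Since the final sound of *babi* is /i/ (a vowel), it takes -kok, giving *babikok*.

hojnahwo, babikok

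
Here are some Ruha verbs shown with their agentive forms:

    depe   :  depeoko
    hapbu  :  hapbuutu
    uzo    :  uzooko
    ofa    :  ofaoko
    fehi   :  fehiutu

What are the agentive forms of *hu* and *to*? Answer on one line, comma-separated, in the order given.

The suffix is conditioned by the last vowel: -utu when the last vowel of the stem is a high vowel (*hapbu*, *fehi*); -oko when the last vowel of the stem is a non-high vowel (*depe*, *uzo*, *ofa*).
*hu*: last vowel = /u/, a high vowel → -utu → *huutu*.
*to* — last vowel /o/ (a non-high vowel) → -oko → *tooko*.

huutu, tooko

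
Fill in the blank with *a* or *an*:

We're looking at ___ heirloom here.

an

The indefinite article is chosen by the initial *sound* of the following word, not its spelling.
*heirloom* begins with the sound /ɛ/ (silent h) — a vowel sound.
So the article is *an*: We're looking at an heirloom here.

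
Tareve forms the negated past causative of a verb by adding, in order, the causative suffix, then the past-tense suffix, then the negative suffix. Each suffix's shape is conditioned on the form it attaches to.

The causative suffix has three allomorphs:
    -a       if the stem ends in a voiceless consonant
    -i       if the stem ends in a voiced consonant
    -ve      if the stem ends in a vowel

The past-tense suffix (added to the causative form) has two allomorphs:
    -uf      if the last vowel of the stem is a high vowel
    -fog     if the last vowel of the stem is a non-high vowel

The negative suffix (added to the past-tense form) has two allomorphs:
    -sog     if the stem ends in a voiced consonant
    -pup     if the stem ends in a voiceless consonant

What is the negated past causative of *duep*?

duepafogsog

Since the final sound of *duep* is /p/ (a voiceless consonant), it takes -a, giving *duepa*.
Since the last vowel of the causative form *duepa* is /a/ (a non-high vowel), it takes -fog, giving *duepafog*.
The past-tense form *duepafog* — final consonant /g/ (voiced) → -sog → *duepafogsog*.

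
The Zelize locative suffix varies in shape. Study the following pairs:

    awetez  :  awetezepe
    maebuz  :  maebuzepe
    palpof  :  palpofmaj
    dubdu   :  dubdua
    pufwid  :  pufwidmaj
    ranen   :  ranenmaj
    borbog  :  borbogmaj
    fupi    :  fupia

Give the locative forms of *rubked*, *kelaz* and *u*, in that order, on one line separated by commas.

The pattern is sibilance of the final sound: -epe when the stem ends in a sibilant (*awetez*, *maebuz*); -maj when the stem ends in a non-sibilant consonant (*palpof*, *pufwid*, *ranen*, *borbog*); -a when the stem ends in a vowel (*dubdu*, *fupi*).
*rubked* — final sound /d/ (a non-sibilant consonant) → -maj → *rubkedmaj*.
*kelaz* — final sound /z/ (a sibilant) → -epe → *kelazepe*.
*u* — final sound /u/ (a vowel) → -a → *ua*.

rubkedmaj, kelazepe, ua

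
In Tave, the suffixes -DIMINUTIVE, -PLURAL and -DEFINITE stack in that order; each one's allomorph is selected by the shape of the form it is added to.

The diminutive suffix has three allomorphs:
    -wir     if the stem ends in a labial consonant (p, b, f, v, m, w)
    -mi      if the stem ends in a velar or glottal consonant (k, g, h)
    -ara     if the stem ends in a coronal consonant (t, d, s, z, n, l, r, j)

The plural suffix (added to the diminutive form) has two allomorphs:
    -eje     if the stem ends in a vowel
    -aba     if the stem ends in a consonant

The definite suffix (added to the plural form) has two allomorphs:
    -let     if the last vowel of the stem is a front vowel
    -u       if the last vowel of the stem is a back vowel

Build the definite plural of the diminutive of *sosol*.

sosolaraejelet

*sosol* — final consonant /l/ (coronal) → -ara → *sosolara*.
The diminutive form *sosolara* — final sound /a/ (a vowel) → -eje → *sosolaraeje*.
The plural form *sosolaraeje*: last vowel = /e/, a front vowel → -let → *sosolaraejelet*.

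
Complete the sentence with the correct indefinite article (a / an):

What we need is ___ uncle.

The indefinite article is chosen by the initial *sound* of the following word, not its spelling.
*uncle* begins with the sound /ʌ/ (u pronounced /ʌ/) — a vowel sound.
So the article is *an*: What we need is an uncle.

an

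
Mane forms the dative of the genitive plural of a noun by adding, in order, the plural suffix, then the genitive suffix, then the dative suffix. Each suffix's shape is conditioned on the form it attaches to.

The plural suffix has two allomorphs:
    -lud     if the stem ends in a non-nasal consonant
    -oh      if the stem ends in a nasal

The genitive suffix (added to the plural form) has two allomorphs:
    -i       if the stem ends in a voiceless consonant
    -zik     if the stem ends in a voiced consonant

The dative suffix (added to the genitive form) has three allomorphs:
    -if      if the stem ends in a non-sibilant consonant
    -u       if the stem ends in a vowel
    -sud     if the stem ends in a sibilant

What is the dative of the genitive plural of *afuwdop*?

afuwdopludzikif

*afuwdop* — final consonant /p/ (non-nasal) → -lud → *afuwdoplud*.
The plural form *afuwdoplud*: final consonant = /d/, voiced → -zik → *afuwdopludzik*.
The final sound of the genitive form *afuwdopludzik* is /k/, which is a non-sibilant consonant, so the dative suffix is -if, giving *afuwdopludzikif*.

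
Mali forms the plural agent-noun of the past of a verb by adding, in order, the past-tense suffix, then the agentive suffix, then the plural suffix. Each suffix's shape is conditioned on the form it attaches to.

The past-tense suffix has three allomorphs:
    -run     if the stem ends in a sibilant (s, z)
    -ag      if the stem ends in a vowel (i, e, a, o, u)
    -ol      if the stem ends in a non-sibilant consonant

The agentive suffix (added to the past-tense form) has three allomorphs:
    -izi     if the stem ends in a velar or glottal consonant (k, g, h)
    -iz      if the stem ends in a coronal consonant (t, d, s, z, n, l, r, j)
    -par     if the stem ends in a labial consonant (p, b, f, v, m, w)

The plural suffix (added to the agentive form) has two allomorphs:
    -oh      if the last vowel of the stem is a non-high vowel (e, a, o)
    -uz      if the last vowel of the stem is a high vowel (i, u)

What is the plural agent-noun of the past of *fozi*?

Since the final sound of *fozi* is /i/ (a vowel), it takes -ag, giving *foziag*.
The past-tense form *foziag* — final consonant /g/ (velar/glottal) → -izi → *foziagizi*.
The agentive form *foziagizi* — last vowel /i/ (a high vowel) → -uz → *foziagiziuz*.

foziagiziuz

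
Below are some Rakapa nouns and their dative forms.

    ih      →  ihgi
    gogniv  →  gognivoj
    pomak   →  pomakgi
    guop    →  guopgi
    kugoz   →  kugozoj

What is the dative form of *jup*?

jupgi

Looking at the final consonant of each stem: -gi when the stem ends in a voiceless consonant (*ih*, *pomak*, *guop*); -oj when the stem ends in a voiced consonant (*gogniv*, *kugoz*).
Since the final consonant of *jup* is /p/ (voiceless), it takes -gi, giving *jupgi*.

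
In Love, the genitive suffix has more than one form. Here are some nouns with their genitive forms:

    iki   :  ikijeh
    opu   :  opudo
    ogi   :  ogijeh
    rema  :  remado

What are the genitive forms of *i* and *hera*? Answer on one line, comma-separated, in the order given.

ijeh, herado

The alternation tracks the last vowel of the stem — -jeh when the last vowel of the stem is a front vowel (*iki*, *ogi*); -do when the last vowel of the stem is a back vowel (*opu*, *rema*).
Since the last vowel of *i* is /i/ (a front vowel), it takes -jeh, giving *ijeh*.
The last vowel of *hera* is /a/, which is a back vowel, so the suffix is -do, giving *herado*.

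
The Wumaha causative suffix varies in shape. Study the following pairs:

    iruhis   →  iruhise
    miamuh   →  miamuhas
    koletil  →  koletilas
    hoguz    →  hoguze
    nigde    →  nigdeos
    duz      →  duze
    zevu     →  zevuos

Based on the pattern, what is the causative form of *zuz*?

zuze

Looking at the final sound of each stem: -e when the stem ends in a sibilant (*iruhis*, *hoguz*, *duz*); -as when the stem ends in a non-sibilant consonant (*miamuh*, *koletil*); -os when the stem ends in a vowel (*nigde*, *zevu*).
*zuz*: final sound = /z/, a sibilant → -e → *zuze*.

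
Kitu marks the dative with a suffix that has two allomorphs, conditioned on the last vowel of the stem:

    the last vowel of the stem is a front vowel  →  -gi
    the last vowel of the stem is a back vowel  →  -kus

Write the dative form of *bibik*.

bibikgi

*bibik* — last vowel /i/ (a front vowel) → -gi → *bibikgi*.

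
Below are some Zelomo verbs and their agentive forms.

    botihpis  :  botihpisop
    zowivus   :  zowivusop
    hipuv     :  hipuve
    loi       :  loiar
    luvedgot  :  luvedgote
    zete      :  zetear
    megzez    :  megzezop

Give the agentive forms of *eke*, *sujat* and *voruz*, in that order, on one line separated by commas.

ekear, sujate, voruzop

The pattern is sibilance of the final sound: -op when the stem ends in a sibilant (*botihpis*, *zowivus*, *megzez*); -e when the stem ends in a non-sibilant consonant (*hipuv*, *luvedgot*); -ar when the stem ends in a vowel (*loi*, *zete*).
Since the final sound of *eke* is /e/ (a vowel), it takes -ar, giving *ekear*.
*sujat* — final sound /t/ (a non-sibilant consonant) → -e → *sujate*.
*voruz* — final sound /z/ (a sibilant) → -op → *voruzop*.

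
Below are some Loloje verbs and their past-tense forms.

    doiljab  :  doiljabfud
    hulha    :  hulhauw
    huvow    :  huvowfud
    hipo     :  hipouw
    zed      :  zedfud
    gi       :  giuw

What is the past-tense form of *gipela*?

gipelauw

The suffix is conditioned by the final sound: -fud when the stem ends in a consonant (*doiljab*, *huvow*, *zed*); -uw when the stem ends in a vowel (*hulha*, *hipo*, *gi*).
The final sound of *gipela* is /a/, which is a vowel, so the suffix is -uw, giving *gipelauw*.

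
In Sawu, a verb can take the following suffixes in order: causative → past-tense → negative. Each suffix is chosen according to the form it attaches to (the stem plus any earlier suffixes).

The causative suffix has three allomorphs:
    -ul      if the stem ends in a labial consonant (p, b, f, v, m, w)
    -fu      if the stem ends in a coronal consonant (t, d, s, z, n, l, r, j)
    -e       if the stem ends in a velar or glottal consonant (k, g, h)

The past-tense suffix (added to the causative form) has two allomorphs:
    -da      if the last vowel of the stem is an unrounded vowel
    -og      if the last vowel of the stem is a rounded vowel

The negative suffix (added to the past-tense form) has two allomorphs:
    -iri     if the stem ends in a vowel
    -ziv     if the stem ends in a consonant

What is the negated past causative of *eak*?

eakedairi

*eak* — final consonant /k/ (velar/glottal) → -e → *eake*.
The last vowel of the causative form *eake* is /e/, which is an unrounded vowel, so the past-tense suffix is -da, giving *eakeda*.
Since the final sound of the past-tense form *eakeda* is /a/ (a vowel), it takes -iri, giving *eakedairi*.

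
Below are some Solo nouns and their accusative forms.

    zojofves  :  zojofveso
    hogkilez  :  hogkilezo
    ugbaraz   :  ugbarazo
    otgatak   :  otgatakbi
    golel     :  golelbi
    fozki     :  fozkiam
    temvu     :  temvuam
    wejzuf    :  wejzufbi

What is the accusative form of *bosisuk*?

bosisukbi

The pattern is sibilance of the final sound: -o when the stem ends in a sibilant (*zojofves*, *hogkilez*, *ugbaraz*); -bi when the stem ends in a non-sibilant consonant (*otgatak*, *golel*, *wejzuf*); -am when the stem ends in a vowel (*fozki*, *temvu*).
*bosisuk* — final sound /k/ (a non-sibilant consonant) → -bi → *bosisukbi*.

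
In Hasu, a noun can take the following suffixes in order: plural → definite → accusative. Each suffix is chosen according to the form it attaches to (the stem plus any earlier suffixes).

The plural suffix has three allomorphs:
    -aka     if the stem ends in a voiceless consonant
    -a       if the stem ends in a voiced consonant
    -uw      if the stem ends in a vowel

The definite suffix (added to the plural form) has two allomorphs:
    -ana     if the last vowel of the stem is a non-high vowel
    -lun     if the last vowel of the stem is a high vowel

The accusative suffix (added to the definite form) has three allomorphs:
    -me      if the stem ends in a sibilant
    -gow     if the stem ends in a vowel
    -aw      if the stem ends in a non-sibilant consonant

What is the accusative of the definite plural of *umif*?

umifakaanagow

*umif*: final sound = /f/, a voiceless consonant → -aka → *umifaka*.
The last vowel of the plural form *umifaka* is /a/, which is a non-high vowel, so the definite suffix is -ana, giving *umifakaana*.
The definite form *umifakaana*: final sound = /a/, a vowel → -gow → *umifakaanagow*.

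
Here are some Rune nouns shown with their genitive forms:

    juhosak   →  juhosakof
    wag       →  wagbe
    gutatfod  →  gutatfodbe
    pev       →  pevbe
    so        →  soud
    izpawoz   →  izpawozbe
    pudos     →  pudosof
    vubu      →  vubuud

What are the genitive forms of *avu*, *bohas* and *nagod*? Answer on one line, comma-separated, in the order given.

The suffix is conditioned by the final sound: -of when the stem ends in a voiceless consonant (*juhosak*, *pudos*); -be when the stem ends in a voiced consonant (*wag*, *gutatfod*, *pev*, *izpawoz*); -ud when the stem ends in a vowel (*so*, *vubu*).
*avu*: final sound = /u/, a vowel → -ud → *avuud*.
*bohas*: final sound = /s/, a voiceless consonant → -of → *bohasof*.
*nagod* — final sound /d/ (a voiced consonant) → -be → *nagodbe*.

avuud, bohasof, nagodbe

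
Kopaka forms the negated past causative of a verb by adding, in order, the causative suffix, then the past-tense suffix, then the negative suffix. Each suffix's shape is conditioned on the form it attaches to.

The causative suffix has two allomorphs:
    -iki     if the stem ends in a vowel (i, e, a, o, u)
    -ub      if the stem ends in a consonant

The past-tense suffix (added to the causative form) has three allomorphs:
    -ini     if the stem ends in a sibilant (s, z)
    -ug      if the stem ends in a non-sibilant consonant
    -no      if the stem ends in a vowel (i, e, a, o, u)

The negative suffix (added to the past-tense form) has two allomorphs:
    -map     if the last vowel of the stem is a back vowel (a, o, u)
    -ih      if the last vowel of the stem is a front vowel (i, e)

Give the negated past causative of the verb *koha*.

*koha* — final sound /a/ (a vowel) → -iki → *kohaiki*.
Since the final sound of the causative form *kohaiki* is /i/ (a vowel), it takes -no, giving *kohaikino*.
The past-tense form *kohaikino*: last vowel = /o/, a back vowel → -map → *kohaikinomap*.

kohaikinomap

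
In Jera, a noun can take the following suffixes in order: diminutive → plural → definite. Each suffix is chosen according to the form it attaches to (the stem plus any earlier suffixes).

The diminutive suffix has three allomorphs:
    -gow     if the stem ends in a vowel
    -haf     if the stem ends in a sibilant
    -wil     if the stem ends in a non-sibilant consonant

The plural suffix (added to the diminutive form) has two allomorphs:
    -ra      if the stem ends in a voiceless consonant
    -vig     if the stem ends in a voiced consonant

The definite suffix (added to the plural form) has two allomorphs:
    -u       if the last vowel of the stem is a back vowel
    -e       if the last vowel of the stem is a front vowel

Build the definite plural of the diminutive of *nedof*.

nedofwilvige

*nedof* — final sound /f/ (a non-sibilant consonant) → -wil → *nedofwil*.
The final consonant of the diminutive form *nedofwil* is /l/, which is voiced, so the plural suffix is -vig, giving *nedofwilvig*.
The last vowel of the plural form *nedofwilvig* is /i/, which is a front vowel, so the definite suffix is -e, giving *nedofwilvige*.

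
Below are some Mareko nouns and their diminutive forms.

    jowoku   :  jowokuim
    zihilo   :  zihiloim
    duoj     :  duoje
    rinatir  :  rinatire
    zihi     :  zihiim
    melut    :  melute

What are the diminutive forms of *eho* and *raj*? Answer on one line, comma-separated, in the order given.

The alternation tracks the final sound of the stem — -e when the stem ends in a consonant (*duoj*, *rinatir*, *melut*); -im when the stem ends in a vowel (*jowoku*, *zihilo*, *zihi*).
The final sound of *eho* is /o/, which is a vowel, so the suffix is -im, giving *ehoim*.
The final sound of *raj* is /j/, which is a consonant, so the suffix is -e, giving *raje*.

ehoim, raje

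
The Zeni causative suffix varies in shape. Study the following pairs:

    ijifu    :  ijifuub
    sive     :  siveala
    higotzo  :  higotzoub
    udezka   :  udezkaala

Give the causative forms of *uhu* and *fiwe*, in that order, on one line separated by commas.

uhuub, fiweala

The suffix is conditioned by the last vowel: -ub when the last vowel of the stem is a rounded vowel (*ijifu*, *higotzo*); -ala when the last vowel of the stem is an unrounded vowel (*sive*, *udezka*).
The last vowel of *uhu* is /u/, which is a rounded vowel, so the suffix is -ub, giving *uhuub*.
*fiwe*: last vowel = /e/, an unrounded vowel → -ala → *fiweala*.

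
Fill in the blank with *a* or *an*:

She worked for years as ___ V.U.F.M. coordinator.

a

The indefinite article is chosen by the initial *sound* of the following word, not its spelling.
The initialism *V.U.F.M.* is read letter by letter; the first letter, V, is pronounced /viː/, which begins with a consonant sound.
So the article is *a*: She worked for years as a V.U.F.M. coordinator.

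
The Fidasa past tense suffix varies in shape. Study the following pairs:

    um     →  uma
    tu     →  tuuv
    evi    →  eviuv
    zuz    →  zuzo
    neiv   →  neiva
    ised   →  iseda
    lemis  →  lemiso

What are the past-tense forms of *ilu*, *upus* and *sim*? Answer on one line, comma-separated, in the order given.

The alternation tracks the final sound of the stem — -o when the stem ends in a sibilant (*zuz*, *lemis*); -a when the stem ends in a non-sibilant consonant (*um*, *neiv*, *ised*); -uv when the stem ends in a vowel (*tu*, *evi*).
*ilu* — final sound /u/ (a vowel) → -uv → *iluuv*.
The final sound of *upus* is /s/, which is a sibilant, so the suffix is -o, giving *upuso*.
*sim*: final sound = /m/, a non-sibilant consonant → -a → *sima*.

iluuv, upuso, sima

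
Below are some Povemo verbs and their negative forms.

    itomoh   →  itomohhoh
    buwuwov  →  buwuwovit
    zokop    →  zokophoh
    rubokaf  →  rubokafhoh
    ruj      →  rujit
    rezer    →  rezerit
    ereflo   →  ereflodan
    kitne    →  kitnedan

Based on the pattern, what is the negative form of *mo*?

Looking at the final sound of each stem: -hoh when the stem ends in a voiceless consonant (*itomoh*, *zokop*, *rubokaf*); -it when the stem ends in a voiced consonant (*buwuwov*, *ruj*, *rezer*); -dan when the stem ends in a vowel (*ereflo*, *kitne*).
*mo* — final sound /o/ (a vowel) → -dan → *modan*.

modan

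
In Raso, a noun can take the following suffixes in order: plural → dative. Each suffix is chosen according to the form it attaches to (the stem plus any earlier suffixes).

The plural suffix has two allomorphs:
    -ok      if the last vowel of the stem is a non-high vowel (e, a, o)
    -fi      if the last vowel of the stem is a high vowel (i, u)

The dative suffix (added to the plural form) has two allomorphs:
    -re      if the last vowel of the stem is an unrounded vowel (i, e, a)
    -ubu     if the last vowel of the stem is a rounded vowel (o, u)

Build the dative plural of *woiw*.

The last vowel of *woiw* is /i/, which is a high vowel, so the plural suffix is -fi, giving *woiwfi*.
The plural form *woiwfi*: last vowel = /i/, an unrounded vowel → -re → *woiwfire*.

woiwfire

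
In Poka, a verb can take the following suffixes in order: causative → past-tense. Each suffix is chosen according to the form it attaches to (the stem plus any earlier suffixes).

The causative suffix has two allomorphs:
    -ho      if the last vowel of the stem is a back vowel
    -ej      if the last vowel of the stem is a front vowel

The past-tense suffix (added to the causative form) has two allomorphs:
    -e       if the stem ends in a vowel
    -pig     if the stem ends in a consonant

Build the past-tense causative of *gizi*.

giziejpig

Since the last vowel of *gizi* is /i/ (a front vowel), it takes -ej, giving *giziej*.
Since the final sound of the causative form *giziej* is /j/ (a consonant), it takes -pig, giving *giziejpig*.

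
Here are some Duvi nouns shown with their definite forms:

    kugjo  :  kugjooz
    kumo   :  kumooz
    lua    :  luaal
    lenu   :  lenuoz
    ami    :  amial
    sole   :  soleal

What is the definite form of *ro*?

rooz

Looking at the last vowel of each stem: -oz when the last vowel of the stem is a rounded vowel (*kugjo*, *kumo*, *lenu*); -al when the last vowel of the stem is an unrounded vowel (*lua*, *ami*, *sole*).
*ro* — last vowel /o/ (a rounded vowel) → -oz → *rooz*.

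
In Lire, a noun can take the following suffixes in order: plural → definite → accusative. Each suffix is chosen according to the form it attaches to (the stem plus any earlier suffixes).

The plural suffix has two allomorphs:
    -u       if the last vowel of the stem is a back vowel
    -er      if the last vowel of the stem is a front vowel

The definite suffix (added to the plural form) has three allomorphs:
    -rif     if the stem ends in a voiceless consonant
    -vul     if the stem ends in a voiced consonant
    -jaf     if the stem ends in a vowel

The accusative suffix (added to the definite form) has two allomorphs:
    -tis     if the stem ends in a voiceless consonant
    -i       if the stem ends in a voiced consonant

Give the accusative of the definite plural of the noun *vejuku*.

vejukuujaftis

The last vowel of *vejuku* is /u/, which is a back vowel, so the plural suffix is -u, giving *vejukuu*.
The final sound of the plural form *vejukuu* is /u/, which is a vowel, so the definite suffix is -jaf, giving *vejukuujaf*.
The definite form *vejukuujaf* — final consonant /f/ (voiceless) → -tis → *vejukuujaftis*.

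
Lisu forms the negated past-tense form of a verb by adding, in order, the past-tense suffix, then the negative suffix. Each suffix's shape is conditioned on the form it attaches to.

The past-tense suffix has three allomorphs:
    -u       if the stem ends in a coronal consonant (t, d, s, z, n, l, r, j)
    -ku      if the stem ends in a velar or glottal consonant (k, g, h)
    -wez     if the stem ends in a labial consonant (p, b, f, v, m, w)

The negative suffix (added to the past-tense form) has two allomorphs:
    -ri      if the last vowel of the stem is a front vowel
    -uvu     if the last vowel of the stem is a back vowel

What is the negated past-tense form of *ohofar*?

Since the final consonant of *ohofar* is /r/ (coronal), it takes -u, giving *ohofaru*.
Since the last vowel of the past-tense form *ohofaru* is /u/ (a back vowel), it takes -uvu, giving *ohofaruuvu*.

ohofaruuvu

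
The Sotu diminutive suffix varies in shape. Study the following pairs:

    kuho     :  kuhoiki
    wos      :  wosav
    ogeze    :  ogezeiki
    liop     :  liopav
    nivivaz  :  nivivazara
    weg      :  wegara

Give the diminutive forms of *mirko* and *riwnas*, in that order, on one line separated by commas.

mirkoiki, riwnasav

Looking at the final sound of each stem: -av when the stem ends in a voiceless consonant (*wos*, *liop*); -ara when the stem ends in a voiced consonant (*nivivaz*, *weg*); -iki when the stem ends in a vowel (*kuho*, *ogeze*).
Since the final sound of *mirko* is /o/ (a vowel), it takes -iki, giving *mirkoiki*.
*riwnas* — final sound /s/ (a voiceless consonant) → -av → *riwnasav*.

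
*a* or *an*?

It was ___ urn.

The indefinite article is chosen by the initial *sound* of the following word, not its spelling.
*urn* begins with the sound /ɜr/ (u pronounced /ɜr/) — a vowel sound.
So the article is *an*: It was an urn.

an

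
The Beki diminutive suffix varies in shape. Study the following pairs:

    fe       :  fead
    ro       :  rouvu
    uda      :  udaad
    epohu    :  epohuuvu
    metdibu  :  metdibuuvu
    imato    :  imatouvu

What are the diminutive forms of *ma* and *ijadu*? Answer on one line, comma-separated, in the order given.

The alternation tracks the last vowel of the stem — -uvu when the last vowel of the stem is a rounded vowel (*ro*, *epohu*, *metdibu*, *imato*); -ad when the last vowel of the stem is an unrounded vowel (*fe*, *uda*).
Since the last vowel of *ma* is /a/ (an unrounded vowel), it takes -ad, giving *maad*.
The last vowel of *ijadu* is /u/, which is a rounded vowel, so the suffix is -uvu, giving *ijaduuvu*.

maad, ijaduuvu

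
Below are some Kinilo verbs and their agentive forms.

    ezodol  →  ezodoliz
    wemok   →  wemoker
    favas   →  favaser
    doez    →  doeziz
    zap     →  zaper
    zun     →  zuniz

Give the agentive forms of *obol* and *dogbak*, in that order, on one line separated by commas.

The suffix is conditioned by the final consonant: -er when the stem ends in a voiceless consonant (*wemok*, *favas*, *zap*); -iz when the stem ends in a voiced consonant (*ezodol*, *doez*, *zun*).
*obol* — final consonant /l/ (voiced) → -iz → *oboliz*.
Since the final consonant of *dogbak* is /k/ (voiceless), it takes -er, giving *dogbaker*.

oboliz, dogbaker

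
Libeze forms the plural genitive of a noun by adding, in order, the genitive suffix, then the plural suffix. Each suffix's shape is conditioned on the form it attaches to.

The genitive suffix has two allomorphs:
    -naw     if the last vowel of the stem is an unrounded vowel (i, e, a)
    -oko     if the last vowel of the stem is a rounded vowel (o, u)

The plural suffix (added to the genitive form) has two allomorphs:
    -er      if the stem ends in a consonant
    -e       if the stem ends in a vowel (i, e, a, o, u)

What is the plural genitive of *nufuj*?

Since the last vowel of *nufuj* is /u/ (a rounded vowel), it takes -oko, giving *nufujoko*.
Since the final sound of the genitive form *nufujoko* is /o/ (a vowel), it takes -e, giving *nufujokoe*.

nufujokoe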